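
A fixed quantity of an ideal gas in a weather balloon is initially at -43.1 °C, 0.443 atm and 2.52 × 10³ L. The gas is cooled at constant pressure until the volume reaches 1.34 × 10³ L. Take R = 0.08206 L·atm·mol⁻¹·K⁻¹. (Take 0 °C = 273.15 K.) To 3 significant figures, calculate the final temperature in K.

T₂ ≈ 122 K

Convert: T₁ = 230.0 K.
P constant ⇒ V ∝ T: P₂ = P₁; T₂ = T₁·(V₂/V₁) = 122.3 K.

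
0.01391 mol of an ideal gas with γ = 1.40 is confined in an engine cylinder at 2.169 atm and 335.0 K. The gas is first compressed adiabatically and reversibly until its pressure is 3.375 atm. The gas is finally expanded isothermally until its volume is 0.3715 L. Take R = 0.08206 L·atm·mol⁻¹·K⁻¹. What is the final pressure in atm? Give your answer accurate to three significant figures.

P₃ ≈ 1.17 atm

From PV = nRT: V₁ = nRT₁/P₁ = 0.1763 L.
Reversible adiabatic, γ = 1.40: T₂ = T₁·(P₂/P₁)^((γ−1)/γ) = 380.1 K; V₂ = V₁·(P₁/P₂)^(1/γ) = 0.1286 L.
Isothermal, so P V is constant: T₃ = T₂; P₃ = P₂·(V₂/V₃) = 1.168 atm.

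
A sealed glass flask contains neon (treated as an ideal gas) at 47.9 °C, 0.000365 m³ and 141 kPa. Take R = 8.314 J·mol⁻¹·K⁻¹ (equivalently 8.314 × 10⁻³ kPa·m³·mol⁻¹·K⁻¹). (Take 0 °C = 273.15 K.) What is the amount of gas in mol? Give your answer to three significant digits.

Convert: T = 321.05 K.
PV = nRT ⇒ n = PV/(RT) = (141 × 0.000365) / (8.314 × 10⁻³ × 321.05)

n ≈ 0.0193 mol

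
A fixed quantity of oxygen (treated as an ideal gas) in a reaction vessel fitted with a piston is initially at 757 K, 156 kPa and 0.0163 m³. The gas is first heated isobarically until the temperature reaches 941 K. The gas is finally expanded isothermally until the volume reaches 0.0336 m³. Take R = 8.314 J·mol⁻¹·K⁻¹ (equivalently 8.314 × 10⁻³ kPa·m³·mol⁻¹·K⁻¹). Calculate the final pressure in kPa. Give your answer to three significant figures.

P₃ ≈ 94.1 kPa

P constant ⇒ V ∝ T: P₂ = P₁; V₂ = V₁·(T₂/T₁) = 0.02026 m³.
T constant ⇒ Boyle's law P V = const: T₃ = T₂; P₃ = P₂·(V₂/V₃) = 94.07 kPa.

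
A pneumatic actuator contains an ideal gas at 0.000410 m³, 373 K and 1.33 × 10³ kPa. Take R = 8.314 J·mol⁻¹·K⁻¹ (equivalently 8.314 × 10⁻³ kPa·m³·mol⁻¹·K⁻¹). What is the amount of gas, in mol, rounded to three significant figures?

n ≈ 0.176 mol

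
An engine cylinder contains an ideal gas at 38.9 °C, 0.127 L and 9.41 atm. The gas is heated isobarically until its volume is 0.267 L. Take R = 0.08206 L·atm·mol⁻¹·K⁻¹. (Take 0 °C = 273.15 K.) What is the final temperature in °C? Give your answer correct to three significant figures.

T₂ ≈ 383 °C

Convert: T₁ = 312.0 K.
Isobaric, so V/T is constant: P₂ = P₁; T₂ = T₁·(V₂/V₁) = 656.0 K.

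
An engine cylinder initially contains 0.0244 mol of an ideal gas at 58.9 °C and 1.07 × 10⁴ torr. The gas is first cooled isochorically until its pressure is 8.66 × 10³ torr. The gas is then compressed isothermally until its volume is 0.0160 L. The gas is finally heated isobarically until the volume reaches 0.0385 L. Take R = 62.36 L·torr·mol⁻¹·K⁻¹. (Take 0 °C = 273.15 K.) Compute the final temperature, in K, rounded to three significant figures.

Convert: T₁ = 332.0 K.
From PV = nRT: V₁ = nRT₁/P₁ = 0.04722 L.
Isochoric, so P/T is constant: V₂ = V₁; T₂ = T₁·(P₂/P₁) = 268.7 K.
T constant ⇒ Boyle's law P V = const: T₃ = T₂; P₃ = P₂·(V₂/V₃) = 2.556e+04 torr.
Isobaric, so V/T is constant: P₄ = P₃; T₄ = T₃·(V₄/V₃) = 646.7 K.

T₄ ≈ 647 K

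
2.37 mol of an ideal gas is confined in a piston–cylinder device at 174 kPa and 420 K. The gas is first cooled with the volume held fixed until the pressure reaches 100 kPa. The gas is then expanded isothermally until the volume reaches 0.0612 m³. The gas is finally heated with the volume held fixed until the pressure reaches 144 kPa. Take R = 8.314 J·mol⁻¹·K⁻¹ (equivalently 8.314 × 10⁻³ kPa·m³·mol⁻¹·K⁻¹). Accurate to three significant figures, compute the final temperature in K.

From PV = nRT: V₁ = nRT₁/P₁ = 0.04756 m³.
V constant ⇒ P ∝ T: V₂ = V₁; T₂ = T₁·(P₂/P₁) = 241.4 K.
Isothermal, so P V is constant: T₃ = T₂; P₃ = P₂·(V₂/V₃) = 77.72 kPa.
Isochoric, so P/T is constant: V₄ = V₃; T₄ = T₃·(P₄/P₃) = 447.3 K.

T₄ ≈ 447 K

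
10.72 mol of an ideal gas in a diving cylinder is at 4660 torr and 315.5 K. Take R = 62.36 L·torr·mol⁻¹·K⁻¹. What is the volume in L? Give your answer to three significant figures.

V ≈ 45.3 L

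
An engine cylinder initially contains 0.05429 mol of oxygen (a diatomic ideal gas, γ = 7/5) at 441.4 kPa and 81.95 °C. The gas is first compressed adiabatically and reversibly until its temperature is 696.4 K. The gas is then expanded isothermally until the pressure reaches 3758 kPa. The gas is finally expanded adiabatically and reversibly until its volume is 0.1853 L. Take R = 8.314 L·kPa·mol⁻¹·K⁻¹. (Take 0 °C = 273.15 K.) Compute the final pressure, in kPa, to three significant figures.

Convert: T₁ = 355.1 K.
From PV = nRT: V₁ = nRT₁/P₁ = 0.3631 L.
Reversible adiabatic, γ = 7/5: P₂ = P₁·(T₂/T₁)^(γ/(γ−1)) = 4662 kPa; V₂ = V₁·(T₁/T₂)^(1/(γ−1)) = 0.06742 L.
Isothermal, so P V is constant: T₃ = T₂; V₃ = V₂·(P₂/P₃) = 0.08364 L.
Adiabatic (γ = 7/5), T V^(γ−1) and P V^γ constant: T₄ = T₃·(V₃/V₄)^(γ−1) = 506.6 K; P₄ = P₃·(V₃/V₄)^γ = 1234 kPa.

P₄ ≈ 1.23e+03 kPa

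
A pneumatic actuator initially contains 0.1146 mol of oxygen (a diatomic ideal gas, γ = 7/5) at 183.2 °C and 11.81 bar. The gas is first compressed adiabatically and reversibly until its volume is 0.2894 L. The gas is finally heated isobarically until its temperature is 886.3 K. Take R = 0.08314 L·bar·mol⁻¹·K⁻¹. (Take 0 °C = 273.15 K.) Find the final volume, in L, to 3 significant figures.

V₃ ≈ 0.510 L

Convert: T₁ = 456.3 K.
From PV = nRT: V₁ = nRT₁/P₁ = 0.3682 L.
Adiabatic (γ = 7/5), T V^(γ−1) and P V^γ constant: T₂ = T₁·(V₁/V₂)^(γ−1) = 502.5 K; P₂ = P₁·(V₁/V₂)^γ = 16.54 bar.
P constant ⇒ V ∝ T: P₃ = P₂; V₃ = V₂·(T₃/T₂) = 0.5105 L.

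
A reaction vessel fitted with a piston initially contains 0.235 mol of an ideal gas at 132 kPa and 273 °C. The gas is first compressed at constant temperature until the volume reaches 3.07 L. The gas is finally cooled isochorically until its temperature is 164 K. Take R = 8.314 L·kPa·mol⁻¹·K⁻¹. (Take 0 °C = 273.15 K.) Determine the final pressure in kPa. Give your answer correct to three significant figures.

P₃ ≈ 104 kPa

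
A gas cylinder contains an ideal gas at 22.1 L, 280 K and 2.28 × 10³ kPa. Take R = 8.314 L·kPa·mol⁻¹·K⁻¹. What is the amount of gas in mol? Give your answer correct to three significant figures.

PV = nRT ⇒ n = PV/(RT) = (2.28e+03 × 22.1) / (8.314 × 280)

n ≈ 21.6 mol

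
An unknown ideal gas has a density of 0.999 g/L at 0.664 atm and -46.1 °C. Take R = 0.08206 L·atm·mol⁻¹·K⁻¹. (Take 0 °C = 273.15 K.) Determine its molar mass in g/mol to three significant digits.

ρ = PM/(RT) ⇒ M = ρRT/P = (0.999 × 0.08206 × 227.0) / 0.664

M ≈ 28.0 g/mol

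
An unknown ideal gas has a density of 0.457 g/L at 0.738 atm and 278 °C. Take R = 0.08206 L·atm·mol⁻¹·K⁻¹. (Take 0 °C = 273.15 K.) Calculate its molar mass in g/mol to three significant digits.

M ≈ 28.0 g/mol

ρ = PM/(RT) ⇒ M = ρRT/P = (0.457 × 0.08206 × 551.1) / 0.738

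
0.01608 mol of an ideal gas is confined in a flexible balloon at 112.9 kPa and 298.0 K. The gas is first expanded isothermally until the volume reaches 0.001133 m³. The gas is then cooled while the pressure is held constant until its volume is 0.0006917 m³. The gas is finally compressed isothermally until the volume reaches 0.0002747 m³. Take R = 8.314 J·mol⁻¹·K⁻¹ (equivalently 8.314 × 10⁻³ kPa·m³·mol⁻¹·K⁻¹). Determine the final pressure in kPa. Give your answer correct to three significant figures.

P₄ ≈ 88.5 kPa

From PV = nRT: V₁ = nRT₁/P₁ = 0.0003529 m³.
T constant ⇒ Boyle's law P V = const: T₂ = T₁; P₂ = P₁·(V₁/V₂) = 35.16 kPa.
P constant ⇒ V ∝ T: P₃ = P₂; T₃ = T₂·(V₃/V₂) = 181.9 K.
Isothermal, so P V is constant: T₄ = T₃; P₄ = P₃·(V₃/V₄) = 88.54 kPa.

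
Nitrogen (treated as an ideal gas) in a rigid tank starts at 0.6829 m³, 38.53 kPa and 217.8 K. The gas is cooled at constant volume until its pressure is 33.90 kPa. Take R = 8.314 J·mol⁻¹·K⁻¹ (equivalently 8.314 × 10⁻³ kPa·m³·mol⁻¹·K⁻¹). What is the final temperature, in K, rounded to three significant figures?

T₂ ≈ 192 K

V constant ⇒ P ∝ T: V₂ = V₁; T₂ = T₁·(P₂/P₁) = 191.6 K.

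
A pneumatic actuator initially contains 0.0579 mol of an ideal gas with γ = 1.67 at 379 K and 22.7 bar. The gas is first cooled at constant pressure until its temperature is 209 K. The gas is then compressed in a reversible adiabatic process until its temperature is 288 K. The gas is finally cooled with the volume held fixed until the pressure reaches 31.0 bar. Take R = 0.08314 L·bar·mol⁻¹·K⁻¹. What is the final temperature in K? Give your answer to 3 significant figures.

From PV = nRT: V₁ = nRT₁/P₁ = 0.08037 L.
Isobaric, so V/T is constant: P₂ = P₁; V₂ = V₁·(T₂/T₁) = 0.04432 L.
Adiabatic (γ = 1.67), T V^(γ−1) and P V^γ constant: P₃ = P₂·(T₃/T₂)^(γ/(γ−1)) = 50.48 bar; V₃ = V₂·(T₂/T₃)^(1/(γ−1)) = 0.02746 L.
V constant ⇒ P ∝ T: V₄ = V₃; T₄ = T₃·(P₄/P₃) = 176.9 K.

T₄ ≈ 177 K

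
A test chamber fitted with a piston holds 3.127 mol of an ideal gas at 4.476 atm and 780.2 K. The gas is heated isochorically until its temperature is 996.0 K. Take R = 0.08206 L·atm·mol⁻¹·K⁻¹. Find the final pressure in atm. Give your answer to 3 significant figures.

P₂ ≈ 5.71 atm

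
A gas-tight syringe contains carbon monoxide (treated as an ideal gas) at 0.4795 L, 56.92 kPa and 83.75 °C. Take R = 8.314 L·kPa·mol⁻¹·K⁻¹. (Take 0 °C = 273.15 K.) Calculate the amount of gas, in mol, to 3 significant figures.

n ≈ 0.00920 mol

Convert: T = 356.90 K.
PV = nRT ⇒ n = PV/(RT) = (56.92 × 0.4795) / (8.314 × 356.90)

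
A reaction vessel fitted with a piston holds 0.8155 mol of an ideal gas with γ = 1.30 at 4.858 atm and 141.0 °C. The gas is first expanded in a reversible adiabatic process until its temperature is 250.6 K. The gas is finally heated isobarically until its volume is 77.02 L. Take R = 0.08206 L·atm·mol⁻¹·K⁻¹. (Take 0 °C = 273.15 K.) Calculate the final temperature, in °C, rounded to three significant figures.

T₃ ≈ 361 °C

Convert: T₁ = 414.1 K.
From PV = nRT: V₁ = nRT₁/P₁ = 5.705 L.
Reversible adiabatic, γ = 1.30: P₂ = P₁·(T₂/T₁)^(γ/(γ−1)) = 0.5508 atm; V₂ = V₁·(T₁/T₂)^(1/(γ−1)) = 30.44 L.
Isobaric, so V/T is constant: P₃ = P₂; T₃ = T₂·(V₃/V₂) = 634.0 K.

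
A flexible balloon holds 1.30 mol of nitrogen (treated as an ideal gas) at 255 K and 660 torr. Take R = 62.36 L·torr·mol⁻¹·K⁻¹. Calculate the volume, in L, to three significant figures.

V ≈ 31.3 L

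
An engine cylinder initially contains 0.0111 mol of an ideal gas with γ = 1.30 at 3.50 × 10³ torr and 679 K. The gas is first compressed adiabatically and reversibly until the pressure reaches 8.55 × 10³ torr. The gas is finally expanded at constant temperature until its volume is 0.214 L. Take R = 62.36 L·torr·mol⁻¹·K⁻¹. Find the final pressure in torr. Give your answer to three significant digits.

From PV = nRT: V₁ = nRT₁/P₁ = 0.1343 L.
Reversible adiabatic, γ = 1.30: T₂ = T₁·(P₂/P₁)^((γ−1)/γ) = 834.4 K; V₂ = V₁·(P₁/P₂)^(1/γ) = 0.06755 L.
T constant ⇒ Boyle's law P V = const: T₃ = T₂; P₃ = P₂·(V₂/V₃) = 2699 torr.

P₃ ≈ 2.70e+03 torr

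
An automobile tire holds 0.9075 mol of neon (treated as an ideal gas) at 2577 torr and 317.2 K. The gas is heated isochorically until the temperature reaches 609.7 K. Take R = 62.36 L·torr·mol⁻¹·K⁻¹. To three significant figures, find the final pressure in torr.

P₂ ≈ 4.95e+03 torr

From PV = nRT: V₁ = nRT₁/P₁ = 6.966 L.
V constant ⇒ P ∝ T: V₂ = V₁; P₂ = P₁·(T₂/T₁) = 4953 torr.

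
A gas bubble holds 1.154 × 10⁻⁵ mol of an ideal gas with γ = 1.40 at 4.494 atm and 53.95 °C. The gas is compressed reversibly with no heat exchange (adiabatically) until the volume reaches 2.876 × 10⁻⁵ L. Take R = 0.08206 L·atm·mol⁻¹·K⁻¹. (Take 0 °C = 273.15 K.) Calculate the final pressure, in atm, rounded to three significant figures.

P₂ ≈ 15.3 atm

Convert: T₁ = 327.1 K.
From PV = nRT: V₁ = nRT₁/P₁ = 6.893e-05 L.
Reversible adiabatic, γ = 1.40: T₂ = T₁·(V₁/V₂)^(γ−1) = 464.0 K; P₂ = P₁·(V₁/V₂)^γ = 15.28 atm.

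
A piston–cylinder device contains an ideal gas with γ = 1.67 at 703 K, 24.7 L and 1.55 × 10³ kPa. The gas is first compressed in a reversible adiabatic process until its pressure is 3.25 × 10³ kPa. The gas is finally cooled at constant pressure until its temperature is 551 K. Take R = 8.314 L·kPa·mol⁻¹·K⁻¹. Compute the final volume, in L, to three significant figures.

Reversible adiabatic, γ = 1.67: T₂ = T₁·(P₂/P₁)^((γ−1)/γ) = 946.2 K; V₂ = V₁·(P₁/P₂)^(1/γ) = 15.85 L.
Isobaric, so V/T is constant: P₃ = P₂; V₃ = V₂·(T₃/T₂) = 9.233 L.

V₃ ≈ 9.23 L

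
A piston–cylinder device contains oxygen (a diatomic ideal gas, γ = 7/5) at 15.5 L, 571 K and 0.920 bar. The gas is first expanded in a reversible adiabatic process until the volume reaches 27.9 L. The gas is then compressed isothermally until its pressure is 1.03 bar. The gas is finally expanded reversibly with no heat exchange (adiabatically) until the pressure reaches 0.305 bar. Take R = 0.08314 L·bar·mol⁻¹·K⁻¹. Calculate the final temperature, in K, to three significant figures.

T₄ ≈ 319 K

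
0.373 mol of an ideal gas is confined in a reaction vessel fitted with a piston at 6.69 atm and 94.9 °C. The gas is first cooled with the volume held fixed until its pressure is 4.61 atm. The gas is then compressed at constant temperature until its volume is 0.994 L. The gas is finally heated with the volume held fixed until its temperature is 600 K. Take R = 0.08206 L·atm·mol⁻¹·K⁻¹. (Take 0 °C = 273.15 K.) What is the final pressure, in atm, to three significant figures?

P₄ ≈ 18.5 atm

Convert: T₁ = 368.0 K.
From PV = nRT: V₁ = nRT₁/P₁ = 1.684 L.
V constant ⇒ P ∝ T: V₂ = V₁; T₂ = T₁·(P₂/P₁) = 253.6 K.
Isothermal, so P V is constant: T₃ = T₂; P₃ = P₂·(V₂/V₃) = 7.810 atm.
V constant ⇒ P ∝ T: V₄ = V₃; P₄ = P₃·(T₄/T₃) = 18.48 atm.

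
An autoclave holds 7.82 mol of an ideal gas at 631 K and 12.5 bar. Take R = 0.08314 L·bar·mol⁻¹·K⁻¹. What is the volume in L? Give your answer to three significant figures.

PV = nRT ⇒ V = nRT/P = (7.82 × 0.08314 × 631) / 12.5

V ≈ 32.8 L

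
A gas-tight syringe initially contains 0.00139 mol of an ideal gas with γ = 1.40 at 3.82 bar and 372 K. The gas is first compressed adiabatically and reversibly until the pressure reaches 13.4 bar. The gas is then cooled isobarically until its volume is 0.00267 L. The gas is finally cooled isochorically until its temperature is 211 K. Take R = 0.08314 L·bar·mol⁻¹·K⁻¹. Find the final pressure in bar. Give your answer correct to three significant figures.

P₄ ≈ 9.13 bar

From PV = nRT: V₁ = nRT₁/P₁ = 0.01125 L.
Reversible adiabatic, γ = 1.40: T₂ = T₁·(P₂/P₁)^((γ−1)/γ) = 532.4 K; V₂ = V₁·(P₁/P₂)^(1/γ) = 0.004592 L.
P constant ⇒ V ∝ T: P₃ = P₂; T₃ = T₂·(V₃/V₂) = 309.6 K.
Isochoric, so P/T is constant: V₄ = V₃; P₄ = P₃·(T₄/T₃) = 9.133 bar.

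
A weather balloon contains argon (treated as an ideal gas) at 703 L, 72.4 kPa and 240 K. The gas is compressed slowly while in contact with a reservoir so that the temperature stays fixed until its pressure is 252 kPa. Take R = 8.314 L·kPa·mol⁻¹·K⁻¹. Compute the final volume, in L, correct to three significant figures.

V₂ ≈ 202 L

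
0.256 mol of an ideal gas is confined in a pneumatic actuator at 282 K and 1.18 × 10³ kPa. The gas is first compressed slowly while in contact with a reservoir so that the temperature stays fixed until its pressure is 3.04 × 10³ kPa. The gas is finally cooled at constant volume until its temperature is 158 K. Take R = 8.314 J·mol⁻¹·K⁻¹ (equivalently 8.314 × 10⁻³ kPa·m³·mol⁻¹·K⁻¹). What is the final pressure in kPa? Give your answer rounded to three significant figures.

P₃ ≈ 1.70e+03 kPa

From PV = nRT: V₁ = nRT₁/P₁ = 0.0005086 m³.
T constant ⇒ Boyle's law P V = const: T₂ = T₁; V₂ = V₁·(P₁/P₂) = 0.0001974 m³.
Isochoric, so P/T is constant: V₃ = V₂; P₃ = P₂·(T₃/T₂) = 1703 kPa.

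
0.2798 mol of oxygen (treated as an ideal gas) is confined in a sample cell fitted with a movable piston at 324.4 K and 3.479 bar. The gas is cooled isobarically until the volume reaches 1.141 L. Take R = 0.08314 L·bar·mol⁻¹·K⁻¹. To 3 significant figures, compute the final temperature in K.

From PV = nRT: V₁ = nRT₁/P₁ = 2.169 L.
P constant ⇒ V ∝ T: P₂ = P₁; T₂ = T₁·(V₂/V₁) = 170.6 K.

T₂ ≈ 171 K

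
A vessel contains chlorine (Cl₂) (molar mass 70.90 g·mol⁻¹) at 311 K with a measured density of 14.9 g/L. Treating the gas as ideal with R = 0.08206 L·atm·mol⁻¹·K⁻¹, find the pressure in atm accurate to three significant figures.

P ≈ 5.36 atm

ρ = PM/(RT) ⇒ P = ρRT/M = (14.9 × 0.08206 × 311.0) / 70.90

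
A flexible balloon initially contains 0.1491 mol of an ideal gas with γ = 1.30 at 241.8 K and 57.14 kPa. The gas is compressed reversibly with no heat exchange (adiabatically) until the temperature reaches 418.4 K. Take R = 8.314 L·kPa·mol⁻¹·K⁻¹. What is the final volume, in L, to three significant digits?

V₂ ≈ 0.843 L

From PV = nRT: V₁ = nRT₁/P₁ = 5.246 L.
Adiabatic (γ = 1.30), T V^(γ−1) and P V^γ constant: P₂ = P₁·(T₂/T₁)^(γ/(γ−1)) = 615.0 kPa; V₂ = V₁·(T₁/T₂)^(1/(γ−1)) = 0.8434 L.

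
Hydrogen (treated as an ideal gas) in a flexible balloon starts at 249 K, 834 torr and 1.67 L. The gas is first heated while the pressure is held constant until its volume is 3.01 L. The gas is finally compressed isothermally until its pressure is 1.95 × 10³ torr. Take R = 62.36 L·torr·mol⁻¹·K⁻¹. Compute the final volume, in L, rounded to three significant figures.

P constant ⇒ V ∝ T: P₂ = P₁; T₂ = T₁·(V₂/V₁) = 448.8 K.
Isothermal, so P V is constant: T₃ = T₂; V₃ = V₂·(P₂/P₃) = 1.287 L.

V₃ ≈ 1.29 L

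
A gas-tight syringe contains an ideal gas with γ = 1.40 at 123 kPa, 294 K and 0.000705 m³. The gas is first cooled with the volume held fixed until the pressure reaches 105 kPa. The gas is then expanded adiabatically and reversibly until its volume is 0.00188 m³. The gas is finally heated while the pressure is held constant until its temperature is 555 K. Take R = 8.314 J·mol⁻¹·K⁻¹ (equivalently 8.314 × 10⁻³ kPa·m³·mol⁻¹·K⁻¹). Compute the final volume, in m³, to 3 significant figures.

V constant ⇒ P ∝ T: V₂ = V₁; T₂ = T₁·(P₂/P₁) = 251.0 K.
Adiabatic (γ = 1.40), T V^(γ−1) and P V^γ constant: T₃ = T₂·(V₂/V₃)^(γ−1) = 169.5 K; P₃ = P₂·(V₂/V₃)^γ = 26.60 kPa.
Isobaric, so V/T is constant: P₄ = P₃; V₄ = V₃·(T₄/T₃) = 0.006155 m³.

V₄ ≈ 0.00615 m³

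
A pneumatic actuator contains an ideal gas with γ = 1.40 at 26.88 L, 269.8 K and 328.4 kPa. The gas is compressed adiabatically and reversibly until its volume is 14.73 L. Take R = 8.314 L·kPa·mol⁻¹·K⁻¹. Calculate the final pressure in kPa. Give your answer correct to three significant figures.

P₂ ≈ 762 kPa

Adiabatic (γ = 1.40), T V^(γ−1) and P V^γ constant: T₂ = T₁·(V₁/V₂)^(γ−1) = 343.2 K; P₂ = P₁·(V₁/V₂)^γ = 762.3 kPa.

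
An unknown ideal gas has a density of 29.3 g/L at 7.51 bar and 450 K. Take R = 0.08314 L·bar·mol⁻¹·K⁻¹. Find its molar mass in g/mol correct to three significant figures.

ρ = PM/(RT) ⇒ M = ρRT/P = (29.3 × 0.08314 × 450.0) / 7.51

M ≈ 146 g/mol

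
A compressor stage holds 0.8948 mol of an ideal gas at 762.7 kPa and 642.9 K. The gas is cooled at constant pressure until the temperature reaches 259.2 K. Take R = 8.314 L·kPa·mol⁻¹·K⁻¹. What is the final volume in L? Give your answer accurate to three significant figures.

From PV = nRT: V₁ = nRT₁/P₁ = 6.271 L.
P constant ⇒ V ∝ T: P₂ = P₁; V₂ = V₁·(T₂/T₁) = 2.528 L.

V₂ ≈ 2.53 L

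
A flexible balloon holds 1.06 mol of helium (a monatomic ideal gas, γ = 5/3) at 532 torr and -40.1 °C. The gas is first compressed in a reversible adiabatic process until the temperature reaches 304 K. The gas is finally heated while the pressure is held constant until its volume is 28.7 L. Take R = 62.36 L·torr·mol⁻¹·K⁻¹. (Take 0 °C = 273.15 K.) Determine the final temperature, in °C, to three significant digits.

T₃ ≈ 176 °C

Convert: T₁ = 233.0 K.
From PV = nRT: V₁ = nRT₁/P₁ = 28.96 L.
Reversible adiabatic, γ = 5/3: P₂ = P₁·(T₂/T₁)^(γ/(γ−1)) = 1034 torr; V₂ = V₁·(T₁/T₂)^(1/(γ−1)) = 19.44 L.
Isobaric, so V/T is constant: P₃ = P₂; T₃ = T₂·(V₃/V₂) = 448.9 K.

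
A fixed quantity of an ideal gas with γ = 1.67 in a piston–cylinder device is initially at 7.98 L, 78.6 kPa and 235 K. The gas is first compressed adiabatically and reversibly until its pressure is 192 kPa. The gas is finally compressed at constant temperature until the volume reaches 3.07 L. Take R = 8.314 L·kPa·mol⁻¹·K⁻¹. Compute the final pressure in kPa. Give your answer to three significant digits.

Reversible adiabatic, γ = 1.67: T₂ = T₁·(P₂/P₁)^((γ−1)/γ) = 336.3 K; V₂ = V₁·(P₁/P₂)^(1/γ) = 4.675 L.
Isothermal, so P V is constant: T₃ = T₂; P₃ = P₂·(V₂/V₃) = 292.3 kPa.

P₃ ≈ 292 kPa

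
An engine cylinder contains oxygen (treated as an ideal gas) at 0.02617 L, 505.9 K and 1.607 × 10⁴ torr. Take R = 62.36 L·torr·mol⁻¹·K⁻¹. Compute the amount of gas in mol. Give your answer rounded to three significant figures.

PV = nRT ⇒ n = PV/(RT) = (1.607e+04 × 0.02617) / (62.36 × 505.9)

n ≈ 0.0133 mol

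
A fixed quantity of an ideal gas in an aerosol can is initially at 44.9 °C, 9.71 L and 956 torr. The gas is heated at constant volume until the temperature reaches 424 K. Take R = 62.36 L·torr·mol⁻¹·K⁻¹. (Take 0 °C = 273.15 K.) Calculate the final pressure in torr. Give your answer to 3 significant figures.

Convert: T₁ = 318.0 K.
Isochoric, so P/T is constant: V₂ = V₁; P₂ = P₁·(T₂/T₁) = 1274 torr.

P₂ ≈ 1.27e+03 torr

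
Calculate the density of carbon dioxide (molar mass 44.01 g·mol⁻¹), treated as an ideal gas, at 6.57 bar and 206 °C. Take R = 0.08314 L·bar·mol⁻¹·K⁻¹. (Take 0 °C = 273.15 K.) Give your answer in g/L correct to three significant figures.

ρ = PM/(RT) = (6.57 × 44.01) / (0.08314 × 479.1)

ρ ≈ 7.26 g/L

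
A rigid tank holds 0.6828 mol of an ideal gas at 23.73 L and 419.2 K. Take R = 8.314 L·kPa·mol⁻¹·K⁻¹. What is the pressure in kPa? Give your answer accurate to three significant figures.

PV = nRT ⇒ P = nRT/V = (0.6828 × 8.314 × 419.2) / 23.73

P ≈ 100 kPa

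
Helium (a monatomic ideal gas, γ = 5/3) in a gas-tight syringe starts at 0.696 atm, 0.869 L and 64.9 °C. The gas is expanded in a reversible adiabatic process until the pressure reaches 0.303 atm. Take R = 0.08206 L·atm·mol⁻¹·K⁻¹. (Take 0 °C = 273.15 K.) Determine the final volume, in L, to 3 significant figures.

V₂ ≈ 1.43 L

Convert: T₁ = 338.0 K.
Reversible adiabatic, γ = 5/3: T₂ = T₁·(P₂/P₁)^((γ−1)/γ) = 242.4 K; V₂ = V₁·(P₁/P₂)^(1/γ) = 1.431 L.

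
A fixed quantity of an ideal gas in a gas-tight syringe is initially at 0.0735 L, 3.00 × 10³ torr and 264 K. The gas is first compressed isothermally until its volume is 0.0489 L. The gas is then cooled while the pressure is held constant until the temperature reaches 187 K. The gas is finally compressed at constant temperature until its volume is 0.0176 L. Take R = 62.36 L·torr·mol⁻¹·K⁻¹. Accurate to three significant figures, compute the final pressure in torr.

P₄ ≈ 8.87e+03 torr

Isothermal, so P V is constant: T₂ = T₁; P₂ = P₁·(V₁/V₂) = 4509 torr.
Isobaric, so V/T is constant: P₃ = P₂; V₃ = V₂·(T₃/T₂) = 0.03464 L.
Isothermal, so P V is constant: T₄ = T₃; P₄ = P₃·(V₃/V₄) = 8874 torr.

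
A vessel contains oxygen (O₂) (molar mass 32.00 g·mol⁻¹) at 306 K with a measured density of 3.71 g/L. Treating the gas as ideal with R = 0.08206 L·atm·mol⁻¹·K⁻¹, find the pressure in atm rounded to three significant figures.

P ≈ 2.91 atm

ρ = PM/(RT) ⇒ P = ρRT/M = (3.71 × 0.08206 × 306.0) / 32.00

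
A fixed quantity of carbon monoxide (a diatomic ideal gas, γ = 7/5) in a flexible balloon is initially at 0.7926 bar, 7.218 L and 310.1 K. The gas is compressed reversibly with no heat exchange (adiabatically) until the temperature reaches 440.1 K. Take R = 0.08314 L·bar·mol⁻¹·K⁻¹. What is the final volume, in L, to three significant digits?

V₂ ≈ 3.01 L

Reversible adiabatic, γ = 7/5: P₂ = P₁·(T₂/T₁)^(γ/(γ−1)) = 2.699 bar; V₂ = V₁·(T₁/T₂)^(1/(γ−1)) = 3.008 L.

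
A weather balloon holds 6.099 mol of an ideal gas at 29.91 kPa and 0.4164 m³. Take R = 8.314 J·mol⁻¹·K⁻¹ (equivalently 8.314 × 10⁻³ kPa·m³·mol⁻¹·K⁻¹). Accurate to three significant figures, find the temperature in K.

PV = nRT ⇒ T = PV/(nR) = (29.91 × 0.4164) / (6.099 × 8.314 × 10⁻³)

T ≈ 246 K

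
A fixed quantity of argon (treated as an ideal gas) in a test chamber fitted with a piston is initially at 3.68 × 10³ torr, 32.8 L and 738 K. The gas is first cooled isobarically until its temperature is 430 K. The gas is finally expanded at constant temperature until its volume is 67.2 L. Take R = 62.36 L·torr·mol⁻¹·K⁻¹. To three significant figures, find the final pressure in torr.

P constant ⇒ V ∝ T: P₂ = P₁; V₂ = V₁·(T₂/T₁) = 19.11 L.
Isothermal, so P V is constant: T₃ = T₂; P₃ = P₂·(V₂/V₃) = 1047 torr.

P₃ ≈ 1.05e+03 torr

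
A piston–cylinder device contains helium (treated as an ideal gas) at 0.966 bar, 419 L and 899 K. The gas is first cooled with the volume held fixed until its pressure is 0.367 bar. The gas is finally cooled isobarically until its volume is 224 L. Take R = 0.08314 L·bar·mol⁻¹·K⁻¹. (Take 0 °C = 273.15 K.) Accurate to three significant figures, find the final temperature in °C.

T₃ ≈ -90.6 °C

Isochoric, so P/T is constant: V₂ = V₁; T₂ = T₁·(P₂/P₁) = 341.5 K.
P constant ⇒ V ∝ T: P₃ = P₂; T₃ = T₂·(V₃/V₂) = 182.6 K.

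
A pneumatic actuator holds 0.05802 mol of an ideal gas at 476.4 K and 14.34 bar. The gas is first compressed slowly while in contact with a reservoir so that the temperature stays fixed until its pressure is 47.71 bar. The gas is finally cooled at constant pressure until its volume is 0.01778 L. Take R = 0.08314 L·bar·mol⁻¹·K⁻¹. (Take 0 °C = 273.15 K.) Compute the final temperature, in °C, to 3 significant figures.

T₃ ≈ -97.3 °C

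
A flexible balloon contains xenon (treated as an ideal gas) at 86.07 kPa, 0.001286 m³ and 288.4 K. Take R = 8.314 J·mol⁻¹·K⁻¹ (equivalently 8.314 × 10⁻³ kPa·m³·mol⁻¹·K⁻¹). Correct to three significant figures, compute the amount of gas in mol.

n ≈ 0.0462 mol

PV = nRT ⇒ n = PV/(RT) = (86.07 × 0.001286) / (8.314 × 10⁻³ × 288.4)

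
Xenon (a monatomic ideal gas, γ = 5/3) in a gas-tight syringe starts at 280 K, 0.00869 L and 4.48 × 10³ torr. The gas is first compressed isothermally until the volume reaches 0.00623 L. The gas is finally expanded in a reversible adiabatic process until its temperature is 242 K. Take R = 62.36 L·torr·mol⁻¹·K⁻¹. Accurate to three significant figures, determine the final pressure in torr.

P₃ ≈ 4.34e+03 torr

T constant ⇒ Boyle's law P V = const: T₂ = T₁; P₂ = P₁·(V₁/V₂) = 6249 torr.
Reversible adiabatic, γ = 5/3: P₃ = P₂·(T₃/T₂)^(γ/(γ−1)) = 4340 torr; V₃ = V₂·(T₂/T₃)^(1/(γ−1)) = 0.007754 L.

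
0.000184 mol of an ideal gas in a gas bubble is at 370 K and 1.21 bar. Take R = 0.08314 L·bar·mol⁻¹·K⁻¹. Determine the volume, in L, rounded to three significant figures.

V ≈ 0.00468 L

PV = nRT ⇒ V = nRT/P = (0.000184 × 0.08314 × 370) / 1.21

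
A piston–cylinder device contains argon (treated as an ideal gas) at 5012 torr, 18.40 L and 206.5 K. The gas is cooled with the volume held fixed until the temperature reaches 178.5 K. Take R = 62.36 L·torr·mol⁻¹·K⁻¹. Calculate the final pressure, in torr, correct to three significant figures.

V constant ⇒ P ∝ T: V₂ = V₁; P₂ = P₁·(T₂/T₁) = 4332 torr.

P₂ ≈ 4.33e+03 torr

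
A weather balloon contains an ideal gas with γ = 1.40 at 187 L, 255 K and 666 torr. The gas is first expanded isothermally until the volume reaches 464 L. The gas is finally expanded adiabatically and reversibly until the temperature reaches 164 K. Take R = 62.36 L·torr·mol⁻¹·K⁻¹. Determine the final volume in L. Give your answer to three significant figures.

V₃ ≈ 1.40e+03 L

T constant ⇒ Boyle's law P V = const: T₂ = T₁; P₂ = P₁·(V₁/V₂) = 268.4 torr.
Reversible adiabatic, γ = 1.40: P₃ = P₂·(T₃/T₂)^(γ/(γ−1)) = 57.26 torr; V₃ = V₂·(T₂/T₃)^(1/(γ−1)) = 1399 L.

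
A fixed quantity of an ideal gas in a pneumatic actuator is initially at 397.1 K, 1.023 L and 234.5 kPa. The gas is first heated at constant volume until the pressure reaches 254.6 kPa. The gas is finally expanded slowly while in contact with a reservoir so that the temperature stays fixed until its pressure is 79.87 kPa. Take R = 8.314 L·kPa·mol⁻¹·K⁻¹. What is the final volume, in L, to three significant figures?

Isochoric, so P/T is constant: V₂ = V₁; T₂ = T₁·(P₂/P₁) = 431.1 K.
T constant ⇒ Boyle's law P V = const: T₃ = T₂; V₃ = V₂·(P₂/P₃) = 3.261 L.

V₃ ≈ 3.26 L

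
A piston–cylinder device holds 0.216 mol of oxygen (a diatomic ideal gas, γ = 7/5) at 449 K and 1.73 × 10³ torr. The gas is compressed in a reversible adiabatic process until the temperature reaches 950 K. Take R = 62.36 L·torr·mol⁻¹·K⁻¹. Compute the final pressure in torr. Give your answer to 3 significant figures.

From PV = nRT: V₁ = nRT₁/P₁ = 3.496 L.
Reversible adiabatic, γ = 7/5: P₂ = P₁·(T₂/T₁)^(γ/(γ−1)) = 2.384e+04 torr; V₂ = V₁·(T₁/T₂)^(1/(γ−1)) = 0.5369 L.

P₂ ≈ 2.38e+04 torr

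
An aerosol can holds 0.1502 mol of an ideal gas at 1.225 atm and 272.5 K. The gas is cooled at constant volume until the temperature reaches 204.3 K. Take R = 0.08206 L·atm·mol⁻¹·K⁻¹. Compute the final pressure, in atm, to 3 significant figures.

P₂ ≈ 0.918 atm

From PV = nRT: V₁ = nRT₁/P₁ = 2.742 L.
Isochoric, so P/T is constant: V₂ = V₁; P₂ = P₁·(T₂/T₁) = 0.9184 atm.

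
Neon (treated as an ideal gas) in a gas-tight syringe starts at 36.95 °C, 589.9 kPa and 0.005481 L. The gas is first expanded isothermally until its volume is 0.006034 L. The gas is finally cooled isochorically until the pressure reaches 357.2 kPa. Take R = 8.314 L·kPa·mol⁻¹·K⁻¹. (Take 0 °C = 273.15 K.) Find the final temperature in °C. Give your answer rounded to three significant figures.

T₃ ≈ -66.4 °C

Convert: T₁ = 310.1 K.
Isothermal, so P V is constant: T₂ = T₁; P₂ = P₁·(V₁/V₂) = 535.8 kPa.
Isochoric, so P/T is constant: V₃ = V₂; T₃ = T₂·(P₃/P₂) = 206.7 K.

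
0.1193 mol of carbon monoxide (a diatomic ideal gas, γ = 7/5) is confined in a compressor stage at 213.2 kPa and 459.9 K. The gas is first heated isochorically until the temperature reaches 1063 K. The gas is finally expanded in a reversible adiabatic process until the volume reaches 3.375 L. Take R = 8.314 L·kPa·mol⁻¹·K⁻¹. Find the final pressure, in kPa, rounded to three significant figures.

From PV = nRT: V₁ = nRT₁/P₁ = 2.140 L.
V constant ⇒ P ∝ T: V₂ = V₁; P₂ = P₁·(T₂/T₁) = 492.8 kPa.
Adiabatic (γ = 7/5), T V^(γ−1) and P V^γ constant: T₃ = T₂·(V₂/V₃)^(γ−1) = 885.8 K; P₃ = P₂·(V₂/V₃)^γ = 260.3 kPa.

P₃ ≈ 260 kPa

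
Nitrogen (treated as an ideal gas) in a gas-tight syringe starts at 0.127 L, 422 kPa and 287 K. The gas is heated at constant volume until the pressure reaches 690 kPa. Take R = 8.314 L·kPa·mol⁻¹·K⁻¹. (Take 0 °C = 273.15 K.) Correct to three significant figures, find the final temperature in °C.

V constant ⇒ P ∝ T: V₂ = V₁; T₂ = T₁·(P₂/P₁) = 469.3 K.

T₂ ≈ 196 °C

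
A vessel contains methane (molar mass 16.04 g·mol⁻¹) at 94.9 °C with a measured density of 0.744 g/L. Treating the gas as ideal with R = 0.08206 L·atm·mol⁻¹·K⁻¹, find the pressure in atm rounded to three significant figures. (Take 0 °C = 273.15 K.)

P ≈ 1.40 atm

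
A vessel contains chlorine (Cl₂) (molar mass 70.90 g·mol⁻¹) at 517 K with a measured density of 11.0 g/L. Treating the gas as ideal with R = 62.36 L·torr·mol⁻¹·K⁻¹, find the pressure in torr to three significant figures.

ρ = PM/(RT) ⇒ P = ρRT/M = (11.0 × 62.36 × 517.0) / 70.90

P ≈ 5.00e+03 torr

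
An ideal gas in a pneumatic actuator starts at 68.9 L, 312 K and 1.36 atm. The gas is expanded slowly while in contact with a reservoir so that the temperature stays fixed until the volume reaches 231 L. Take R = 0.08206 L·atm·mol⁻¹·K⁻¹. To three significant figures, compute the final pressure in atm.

T constant ⇒ Boyle's law P V = const: T₂ = T₁; P₂ = P₁·(V₁/V₂) = 0.4056 atm.

P₂ ≈ 0.406 atm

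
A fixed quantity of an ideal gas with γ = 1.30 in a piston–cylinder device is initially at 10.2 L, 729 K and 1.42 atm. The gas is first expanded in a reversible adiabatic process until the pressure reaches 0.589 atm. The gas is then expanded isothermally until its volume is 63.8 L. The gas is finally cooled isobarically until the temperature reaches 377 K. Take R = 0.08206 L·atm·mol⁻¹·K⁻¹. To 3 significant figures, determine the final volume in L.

V₄ ≈ 40.4 L

Adiabatic (γ = 1.30), T V^(γ−1) and P V^γ constant: T₂ = T₁·(P₂/P₁)^((γ−1)/γ) = 595.0 K; V₂ = V₁·(P₁/P₂)^(1/γ) = 20.07 L.
Isothermal, so P V is constant: T₃ = T₂; P₃ = P₂·(V₂/V₃) = 0.1853 atm.
Isobaric, so V/T is constant: P₄ = P₃; V₄ = V₃·(T₄/T₃) = 40.42 L.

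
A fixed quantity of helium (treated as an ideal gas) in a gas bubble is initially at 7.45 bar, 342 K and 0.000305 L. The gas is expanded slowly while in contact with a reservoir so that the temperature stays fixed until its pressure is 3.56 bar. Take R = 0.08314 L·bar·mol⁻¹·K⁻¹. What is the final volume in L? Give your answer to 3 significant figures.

V₂ ≈ 0.000638 L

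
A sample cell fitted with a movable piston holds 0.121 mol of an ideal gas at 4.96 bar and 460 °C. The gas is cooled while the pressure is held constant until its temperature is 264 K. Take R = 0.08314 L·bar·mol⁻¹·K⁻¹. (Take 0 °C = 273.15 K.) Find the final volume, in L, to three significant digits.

V₂ ≈ 0.535 L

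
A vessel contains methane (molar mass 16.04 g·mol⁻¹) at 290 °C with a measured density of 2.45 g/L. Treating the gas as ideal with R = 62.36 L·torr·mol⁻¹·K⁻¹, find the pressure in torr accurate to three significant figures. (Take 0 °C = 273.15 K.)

ρ = PM/(RT) ⇒ P = ρRT/M = (2.45 × 62.36 × 563.1) / 16.04

P ≈ 5.36e+03 torr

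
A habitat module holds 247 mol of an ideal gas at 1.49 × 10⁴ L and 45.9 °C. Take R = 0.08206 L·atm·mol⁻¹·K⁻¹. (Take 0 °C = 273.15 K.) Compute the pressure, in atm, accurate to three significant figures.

Convert: T = 319.05 K.
PV = nRT ⇒ P = nRT/V = (247 × 0.08206 × 319.05) / 1.49e+04

P ≈ 0.434 atm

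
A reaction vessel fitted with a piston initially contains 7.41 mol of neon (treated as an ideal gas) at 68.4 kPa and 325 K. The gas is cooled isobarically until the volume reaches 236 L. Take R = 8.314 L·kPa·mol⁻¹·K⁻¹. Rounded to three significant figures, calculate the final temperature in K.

From PV = nRT: V₁ = nRT₁/P₁ = 292.7 L.
Isobaric, so V/T is constant: P₂ = P₁; T₂ = T₁·(V₂/V₁) = 262.0 K.

T₂ ≈ 262 K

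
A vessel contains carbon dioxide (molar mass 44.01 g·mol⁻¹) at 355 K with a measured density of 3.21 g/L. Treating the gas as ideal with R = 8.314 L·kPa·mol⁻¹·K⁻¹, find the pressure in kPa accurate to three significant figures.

P ≈ 215 kPa

ρ = PM/(RT) ⇒ P = ρRT/M = (3.21 × 8.314 × 355.0) / 44.01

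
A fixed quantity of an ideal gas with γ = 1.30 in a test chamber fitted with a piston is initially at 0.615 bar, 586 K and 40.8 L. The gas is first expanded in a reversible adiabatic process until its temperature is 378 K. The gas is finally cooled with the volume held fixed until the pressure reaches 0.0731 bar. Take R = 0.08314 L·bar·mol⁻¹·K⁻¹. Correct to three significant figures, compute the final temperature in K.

T₃ ≈ 300 K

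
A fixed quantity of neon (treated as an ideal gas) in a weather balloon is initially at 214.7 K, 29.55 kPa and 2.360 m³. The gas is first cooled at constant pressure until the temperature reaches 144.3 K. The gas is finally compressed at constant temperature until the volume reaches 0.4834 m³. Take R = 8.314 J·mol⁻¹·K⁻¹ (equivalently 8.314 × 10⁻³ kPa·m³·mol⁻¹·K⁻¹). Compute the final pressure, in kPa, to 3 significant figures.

Isobaric, so V/T is constant: P₂ = P₁; V₂ = V₁·(T₂/T₁) = 1.586 m³.
Isothermal, so P V is constant: T₃ = T₂; P₃ = P₂·(V₂/V₃) = 96.96 kPa.

P₃ ≈ 97.0 kPa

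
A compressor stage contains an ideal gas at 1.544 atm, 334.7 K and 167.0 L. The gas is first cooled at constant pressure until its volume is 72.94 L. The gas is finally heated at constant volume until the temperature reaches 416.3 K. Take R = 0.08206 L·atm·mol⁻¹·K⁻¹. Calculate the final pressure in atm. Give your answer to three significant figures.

P₃ ≈ 4.40 atm

Isobaric, so V/T is constant: P₂ = P₁; T₂ = T₁·(V₂/V₁) = 146.2 K.
V constant ⇒ P ∝ T: V₃ = V₂; P₃ = P₂·(T₃/T₂) = 4.397 atm.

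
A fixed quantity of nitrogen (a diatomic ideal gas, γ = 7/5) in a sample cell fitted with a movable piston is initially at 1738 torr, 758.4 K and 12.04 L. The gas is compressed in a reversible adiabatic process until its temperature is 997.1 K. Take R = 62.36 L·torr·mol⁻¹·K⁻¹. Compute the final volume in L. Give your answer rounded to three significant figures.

Adiabatic (γ = 7/5), T V^(γ−1) and P V^γ constant: P₂ = P₁·(T₂/T₁)^(γ/(γ−1)) = 4529 torr; V₂ = V₁·(T₁/T₂)^(1/(γ−1)) = 6.075 L.

V₂ ≈ 6.07 L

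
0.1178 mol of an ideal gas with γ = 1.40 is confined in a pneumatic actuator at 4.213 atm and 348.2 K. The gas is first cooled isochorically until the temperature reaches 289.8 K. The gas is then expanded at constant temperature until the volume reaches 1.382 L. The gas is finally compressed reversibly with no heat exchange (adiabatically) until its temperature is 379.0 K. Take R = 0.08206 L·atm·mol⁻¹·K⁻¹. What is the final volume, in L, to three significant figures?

V₄ ≈ 0.707 L

From PV = nRT: V₁ = nRT₁/P₁ = 0.7989 L.
Isochoric, so P/T is constant: V₂ = V₁; P₂ = P₁·(T₂/T₁) = 3.506 atm.
T constant ⇒ Boyle's law P V = const: T₃ = T₂; P₃ = P₂·(V₂/V₃) = 2.027 atm.
Reversible adiabatic, γ = 1.40: P₄ = P₃·(T₄/T₃)^(γ/(γ−1)) = 5.185 atm; V₄ = V₃·(T₃/T₄)^(1/(γ−1)) = 0.7066 L.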